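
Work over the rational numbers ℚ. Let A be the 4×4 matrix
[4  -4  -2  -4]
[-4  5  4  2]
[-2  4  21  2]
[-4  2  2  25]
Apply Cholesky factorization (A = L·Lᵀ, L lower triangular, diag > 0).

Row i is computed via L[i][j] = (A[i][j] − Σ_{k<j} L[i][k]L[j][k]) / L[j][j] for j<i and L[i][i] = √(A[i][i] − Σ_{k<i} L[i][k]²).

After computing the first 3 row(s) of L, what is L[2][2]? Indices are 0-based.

L[2][2] = 4

Step 1: L[0][0] = √(4) = 2.
  L[1][0] = (-4) / L[0][0] = -2.
Step 2: L[1][1] = √(1) = 1.
  L[2][0] = (-2) / L[0][0] = -1.
  L[2][1] = (2) / L[1][1] = 2.
Step 3: L[2][2] = √(16) = 4.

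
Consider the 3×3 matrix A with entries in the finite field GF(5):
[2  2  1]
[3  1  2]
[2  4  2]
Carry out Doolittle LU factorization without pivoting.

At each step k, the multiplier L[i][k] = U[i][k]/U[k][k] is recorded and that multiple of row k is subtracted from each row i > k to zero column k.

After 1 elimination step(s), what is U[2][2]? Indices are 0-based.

Step 1: pivot at (0,0) is 2.
  row1 ← row1 − (4)·row0  ⇒  L[1][0]=4, U row1=(0, 3, 3)
  row2 ← row2 − (1)·row0  ⇒  L[2][0]=1, U row2=(0, 2, 1)

U[2][2] = 1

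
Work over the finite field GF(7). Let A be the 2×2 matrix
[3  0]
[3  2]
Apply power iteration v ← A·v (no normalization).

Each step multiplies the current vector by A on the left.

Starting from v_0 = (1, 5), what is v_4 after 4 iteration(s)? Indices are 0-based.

v_4 = (4, 2)

v_0 = (1, 5).
v_1 = A·v_0 = (3, 6).
v_2 = A·v_1 = (2, 0).
v_3 = A·v_2 = (6, 6).
v_4 = A·v_3 = (4, 2).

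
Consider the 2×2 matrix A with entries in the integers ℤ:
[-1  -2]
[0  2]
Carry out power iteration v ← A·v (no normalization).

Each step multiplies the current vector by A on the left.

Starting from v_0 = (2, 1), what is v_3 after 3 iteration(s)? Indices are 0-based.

v_0 = (2, 1).
v_1 = A·v_0 = (-4, 2).
v_2 = A·v_1 = (0, 4).
v_3 = A·v_2 = (-8, 8).

v_3 = (-8, 8)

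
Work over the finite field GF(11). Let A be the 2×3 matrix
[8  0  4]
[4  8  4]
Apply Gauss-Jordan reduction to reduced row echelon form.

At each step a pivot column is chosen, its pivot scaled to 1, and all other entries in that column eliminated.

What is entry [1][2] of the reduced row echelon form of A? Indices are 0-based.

pivot(0,0)=8: scale R0 → (1, 0, 6)
  clear (1,0): R1 −= (4)R0 → (0, 8, 2)
pivot(1,1)=8: scale R1 → (0, 1, 3)

M[1][2] = 3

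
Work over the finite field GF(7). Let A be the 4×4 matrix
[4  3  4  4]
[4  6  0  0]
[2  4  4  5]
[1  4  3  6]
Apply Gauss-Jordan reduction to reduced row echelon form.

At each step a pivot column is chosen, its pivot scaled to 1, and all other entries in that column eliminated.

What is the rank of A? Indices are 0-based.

rank = 4

pivot(0,0)=4: scale R0 → (1, 6, 1, 1)
  clear (1,0): R1 −= (4)R0 → (0, 3, 3, 3)
  clear (2,0): R2 −= (2)R0 → (0, 6, 2, 3)
  clear (3,0): R3 −= (1)R0 → (0, 5, 2, 5)
pivot(1,1)=3: scale R1 → (0, 1, 1, 1)
  clear (0,1): R0 −= (6)R1 → (1, 0, 2, 2)
  clear (2,1): R2 −= (6)R1 → (0, 0, 3, 4)
  clear (3,1): R3 −= (5)R1 → (0, 0, 4, 0)
pivot(2,2)=3: scale R2 → (0, 0, 1, 6)
  clear (0,2): R0 −= (2)R2 → (1, 0, 0, 4)
  clear (1,2): R1 −= (1)R2 → (0, 1, 0, 2)
  clear (3,2): R3 −= (4)R2 → (0, 0, 0, 4)
pivot(3,3)=4: scale R3 → (0, 0, 0, 1)
  clear (0,3): R0 −= (4)R3 → (1, 0, 0, 0)
  clear (1,3): R1 −= (2)R3 → (0, 1, 0, 0)
  clear (2,3): R2 −= (6)R3 → (0, 0, 1, 0)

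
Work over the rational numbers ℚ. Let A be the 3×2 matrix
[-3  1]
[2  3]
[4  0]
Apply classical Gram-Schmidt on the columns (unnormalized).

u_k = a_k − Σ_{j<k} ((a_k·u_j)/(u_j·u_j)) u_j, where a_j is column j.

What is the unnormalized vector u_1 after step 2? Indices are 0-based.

u_1 = (38/29, 81/29, -12/29)

Step 1: u_0 = a_0 = (-3, 2, 4).
Step 2: u_1 = a_1 − (3/29)·u_0 = (38/29, 81/29, -12/29).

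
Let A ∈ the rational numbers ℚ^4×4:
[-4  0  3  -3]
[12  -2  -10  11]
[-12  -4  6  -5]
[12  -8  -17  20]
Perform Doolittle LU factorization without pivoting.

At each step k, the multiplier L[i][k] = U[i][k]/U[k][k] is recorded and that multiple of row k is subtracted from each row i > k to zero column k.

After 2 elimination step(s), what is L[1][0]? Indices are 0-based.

L[1][0] = -3

[col 0] pivot -4
  R1 -= -3*R0 → (0, -2, -1, 2)  (L[1][0] := -3)
  R2 -= 3*R0 → (0, -4, -3, 4)  (L[2][0] := 3)
  R3 -= -3*R0 → (0, -8, -8, 11)  (L[3][0] := -3)
[col 1] pivot -2
  R2 -= 2*R1 → (0, 0, -1, 0)  (L[2][1] := 2)
  R3 -= 4*R1 → (0, 0, -4, 3)  (L[3][1] := 4)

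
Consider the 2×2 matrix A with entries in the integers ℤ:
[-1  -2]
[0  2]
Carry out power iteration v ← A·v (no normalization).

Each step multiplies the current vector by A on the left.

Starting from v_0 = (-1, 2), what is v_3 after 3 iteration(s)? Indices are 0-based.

v_0 = (-1, 2).
v_1 = A·v_0 = (-3, 4).
v_2 = A·v_1 = (-5, 8).
v_3 = A·v_2 = (-11, 16).

v_3 = (-11, 16)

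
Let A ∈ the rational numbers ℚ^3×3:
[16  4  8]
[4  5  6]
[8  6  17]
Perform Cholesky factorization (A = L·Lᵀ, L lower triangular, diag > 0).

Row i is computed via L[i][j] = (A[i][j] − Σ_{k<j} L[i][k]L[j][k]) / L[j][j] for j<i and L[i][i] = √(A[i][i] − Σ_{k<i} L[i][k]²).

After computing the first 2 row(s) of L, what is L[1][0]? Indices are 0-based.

Step 1: L[0][0] = √(16) = 4.
  L[1][0] = (4) / L[0][0] = 1.
Step 2: L[1][1] = √(4) = 2.

L[1][0] = 1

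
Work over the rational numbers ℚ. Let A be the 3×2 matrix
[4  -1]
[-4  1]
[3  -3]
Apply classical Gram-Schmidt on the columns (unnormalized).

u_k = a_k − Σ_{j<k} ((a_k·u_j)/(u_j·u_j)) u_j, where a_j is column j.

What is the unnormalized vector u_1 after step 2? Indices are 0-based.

u_1 = (27/41, -27/41, -72/41)

Step 1: u_0 = a_0 = (4, -4, 3).
Step 2: u_1 = a_1 − (-17/41)·u_0 = (27/41, -27/41, -72/41).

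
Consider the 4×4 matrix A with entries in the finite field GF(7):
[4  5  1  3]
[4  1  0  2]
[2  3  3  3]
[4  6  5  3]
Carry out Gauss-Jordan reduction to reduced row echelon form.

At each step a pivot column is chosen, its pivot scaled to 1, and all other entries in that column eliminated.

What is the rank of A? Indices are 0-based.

pivot(0,0)=4: scale R0 → (1, 3, 2, 6)
  clear (1,0): R1 −= (4)R0 → (0, 3, 6, 6)
  clear (2,0): R2 −= (2)R0 → (0, 4, 6, 5)
  clear (3,0): R3 −= (4)R0 → (0, 1, 4, 0)
pivot(1,1)=3: scale R1 → (0, 1, 2, 2)
  clear (0,1): R0 −= (3)R1 → (1, 0, 3, 0)
  clear (2,1): R2 −= (4)R1 → (0, 0, 5, 4)
  clear (3,1): R3 −= (1)R1 → (0, 0, 2, 5)
pivot(2,2)=5: scale R2 → (0, 0, 1, 5)
  clear (0,2): R0 −= (3)R2 → (1, 0, 0, 6)
  clear (1,2): R1 −= (2)R2 → (0, 1, 0, 6)
  clear (3,2): R3 −= (2)R2 → (0, 0, 0, 2)
pivot(3,3)=2: scale R3 → (0, 0, 0, 1)
  clear (0,3): R0 −= (6)R3 → (1, 0, 0, 0)
  clear (1,3): R1 −= (6)R3 → (0, 1, 0, 0)
  clear (2,3): R2 −= (5)R3 → (0, 0, 1, 0)

rank = 4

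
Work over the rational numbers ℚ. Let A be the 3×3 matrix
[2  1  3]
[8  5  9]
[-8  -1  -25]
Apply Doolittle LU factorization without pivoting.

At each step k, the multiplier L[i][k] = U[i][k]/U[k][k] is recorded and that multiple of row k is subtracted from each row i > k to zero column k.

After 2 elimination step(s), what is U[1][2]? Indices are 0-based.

U[1][2] = -3

Step 1: pivot at (0,0) is 2.
  row1 ← row1 − (4)·row0  ⇒  L[1][0]=4, U row1=(0, 1, -3)
  row2 ← row2 − (-4)·row0  ⇒  L[2][0]=-4, U row2=(0, 3, -13)
Step 2: pivot at (1,1) is 1.
  row2 ← row2 − (3)·row1  ⇒  L[2][1]=3, U row2=(0, 0, -4)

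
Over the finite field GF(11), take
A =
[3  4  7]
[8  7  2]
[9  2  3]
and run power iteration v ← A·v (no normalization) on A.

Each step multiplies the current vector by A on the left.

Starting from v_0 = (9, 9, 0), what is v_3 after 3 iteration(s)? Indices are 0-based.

v_3 = (4, 5, 2)

v_0 = (9, 9, 0).
v_1 = A·v_0 = (8, 3, 0).
v_2 = A·v_1 = (3, 8, 1).
v_3 = A·v_2 = (4, 5, 2).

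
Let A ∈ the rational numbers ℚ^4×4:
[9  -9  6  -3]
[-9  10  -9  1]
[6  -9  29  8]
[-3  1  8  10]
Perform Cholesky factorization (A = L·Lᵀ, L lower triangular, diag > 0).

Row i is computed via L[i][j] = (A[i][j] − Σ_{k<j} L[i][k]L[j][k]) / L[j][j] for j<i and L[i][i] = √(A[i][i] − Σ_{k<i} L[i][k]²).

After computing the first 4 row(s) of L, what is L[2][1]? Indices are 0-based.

L[2][1] = -3

Step 1: L[0][0] = √(9) = 3.
  L[1][0] = (-9) / L[0][0] = -3.
Step 2: L[1][1] = √(1) = 1.
  L[2][0] = (6) / L[0][0] = 2.
  L[2][1] = (-3) / L[1][1] = -3.
Step 3: L[2][2] = √(16) = 4.
  L[3][0] = (-3) / L[0][0] = -1.
  L[3][1] = (-2) / L[1][1] = -2.
  L[3][2] = (4) / L[2][2] = 1.
Step 4: L[3][3] = √(4) = 2.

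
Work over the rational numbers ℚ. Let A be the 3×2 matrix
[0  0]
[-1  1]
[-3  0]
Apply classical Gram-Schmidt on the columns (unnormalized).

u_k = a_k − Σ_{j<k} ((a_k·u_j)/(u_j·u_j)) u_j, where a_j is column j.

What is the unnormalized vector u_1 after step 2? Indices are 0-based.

u_1 = (0, 9/10, -3/10)

Step 1: u_0 = a_0 = (0, -1, -3).
Step 2: u_1 = a_1 − (-1/10)·u_0 = (0, 9/10, -3/10).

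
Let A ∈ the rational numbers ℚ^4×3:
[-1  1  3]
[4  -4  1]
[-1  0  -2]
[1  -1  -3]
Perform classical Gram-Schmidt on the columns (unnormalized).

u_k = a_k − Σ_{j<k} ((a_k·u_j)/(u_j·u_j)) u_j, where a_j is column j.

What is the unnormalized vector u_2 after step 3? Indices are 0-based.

u_2 = (26/9, 13/9, 0, -26/9)

Step 1: u_0 = a_0 = (-1, 4, -1, 1).
Step 2: u_1 = a_1 − (-18/19)·u_0 = (1/19, -4/19, -18/19, -1/19).
Step 3: u_2 = a_2 − (0)·u_0 − (19/9)·u_1 = (26/9, 13/9, 0, -26/9).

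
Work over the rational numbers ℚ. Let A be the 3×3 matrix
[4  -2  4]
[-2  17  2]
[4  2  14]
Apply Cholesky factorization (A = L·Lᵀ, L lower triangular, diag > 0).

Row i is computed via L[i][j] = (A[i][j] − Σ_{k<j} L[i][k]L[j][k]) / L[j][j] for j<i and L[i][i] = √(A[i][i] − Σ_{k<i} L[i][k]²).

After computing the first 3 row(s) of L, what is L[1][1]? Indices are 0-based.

L[1][1] = 4

Step 1: L[0][0] = √(4) = 2.
  L[1][0] = (-2) / L[0][0] = -1.
Step 2: L[1][1] = √(16) = 4.
  L[2][0] = (4) / L[0][0] = 2.
  L[2][1] = (4) / L[1][1] = 1.
Step 3: L[2][2] = √(9) = 3.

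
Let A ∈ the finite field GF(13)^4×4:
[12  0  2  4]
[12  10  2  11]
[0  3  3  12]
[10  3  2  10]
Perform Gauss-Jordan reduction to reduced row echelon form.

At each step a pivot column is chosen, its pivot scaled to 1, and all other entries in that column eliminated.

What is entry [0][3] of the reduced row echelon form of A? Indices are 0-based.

pivot(0,0)=12: scale R0 → (1, 0, 11, 9)
  clear (1,0): R1 −= (12)R0 → (0, 10, 0, 7)
  clear (3,0): R3 −= (10)R0 → (0, 3, 9, 11)
pivot(1,1)=10: scale R1 → (0, 1, 0, 2)
  clear (2,1): R2 −= (3)R1 → (0, 0, 3, 6)
  clear (3,1): R3 −= (3)R1 → (0, 0, 9, 5)
pivot(2,2)=3: scale R2 → (0, 0, 1, 2)
  clear (0,2): R0 −= (11)R2 → (1, 0, 0, 0)
  clear (3,2): R3 −= (9)R2 → (0, 0, 0, 0)
col 3: no nonzero at/below row 3; advance.

M[0][3] = 0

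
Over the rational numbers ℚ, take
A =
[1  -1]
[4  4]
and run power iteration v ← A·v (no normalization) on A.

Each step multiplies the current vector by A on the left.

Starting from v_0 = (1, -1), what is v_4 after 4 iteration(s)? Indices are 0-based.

v_4 = (-46, 136)

v_0 = (1, -1).
v_1 = A·v_0 = (2, 0).
v_2 = A·v_1 = (2, 8).
v_3 = A·v_2 = (-6, 40).
v_4 = A·v_3 = (-46, 136).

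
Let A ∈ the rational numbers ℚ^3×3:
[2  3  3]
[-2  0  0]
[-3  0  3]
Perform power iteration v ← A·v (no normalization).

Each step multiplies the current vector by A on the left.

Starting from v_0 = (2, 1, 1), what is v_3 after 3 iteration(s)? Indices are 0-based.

v_3 = (-179, 2, -114)

v_0 = (2, 1, 1).
v_1 = A·v_0 = (10, -4, -3).
v_2 = A·v_1 = (-1, -20, -39).
v_3 = A·v_2 = (-179, 2, -114).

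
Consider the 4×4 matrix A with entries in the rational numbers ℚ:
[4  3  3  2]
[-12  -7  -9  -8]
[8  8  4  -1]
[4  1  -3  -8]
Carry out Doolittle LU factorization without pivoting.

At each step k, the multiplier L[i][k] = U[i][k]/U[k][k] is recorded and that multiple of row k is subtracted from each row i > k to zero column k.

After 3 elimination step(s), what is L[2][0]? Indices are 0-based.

L[2][0] = 2

[col 0] pivot 4
  R1 -= -3*R0 → (0, 2, 0, -2)  (L[1][0] := -3)
  R2 -= 2*R0 → (0, 2, -2, -5)  (L[2][0] := 2)
  R3 -= 1*R0 → (0, -2, -6, -10)  (L[3][0] := 1)
[col 1] pivot 2
  R2 -= 1*R1 → (0, 0, -2, -3)  (L[2][1] := 1)
  R3 -= -1*R1 → (0, 0, -6, -12)  (L[3][1] := -1)
[col 2] pivot -2
  R3 -= 3*R2 → (0, 0, 0, -3)  (L[3][2] := 3)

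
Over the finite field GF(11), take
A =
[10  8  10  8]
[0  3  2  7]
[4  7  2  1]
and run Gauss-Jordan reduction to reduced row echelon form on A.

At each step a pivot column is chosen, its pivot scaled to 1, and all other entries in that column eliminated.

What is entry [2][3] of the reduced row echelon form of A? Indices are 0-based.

pivot(0,0)=10: scale R0 → (1, 3, 1, 3)
  clear (2,0): R2 −= (4)R0 → (0, 6, 9, 0)
pivot(1,1)=3: scale R1 → (0, 1, 8, 6)
  clear (0,1): R0 −= (3)R1 → (1, 0, 10, 7)
  clear (2,1): R2 −= (6)R1 → (0, 0, 5, 8)
pivot(2,2)=5: scale R2 → (0, 0, 1, 6)
  clear (0,2): R0 −= (10)R2 → (1, 0, 0, 2)
  clear (1,2): R1 −= (8)R2 → (0, 1, 0, 2)

M[2][3] = 6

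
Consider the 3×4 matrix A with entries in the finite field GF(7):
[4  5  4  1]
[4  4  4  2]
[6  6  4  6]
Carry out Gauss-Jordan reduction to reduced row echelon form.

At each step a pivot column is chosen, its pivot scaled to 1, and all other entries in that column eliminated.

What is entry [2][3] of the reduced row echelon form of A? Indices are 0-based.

step 1: normalize row 0 (÷4) = (1, 3, 1, 2)
  row 1: subtract 4×row0 = (0, 6, 0, 1)
  row 2: subtract 6×row0 = (0, 2, 5, 1)
step 2: normalize row 1 (÷6) = (0, 1, 0, 6)
  row 0: subtract 3×row1 = (1, 0, 1, 5)
  row 2: subtract 2×row1 = (0, 0, 5, 3)
step 3: normalize row 2 (÷5) = (0, 0, 1, 2)
  row 0: subtract 1×row2 = (1, 0, 0, 3)

M[2][3] = 2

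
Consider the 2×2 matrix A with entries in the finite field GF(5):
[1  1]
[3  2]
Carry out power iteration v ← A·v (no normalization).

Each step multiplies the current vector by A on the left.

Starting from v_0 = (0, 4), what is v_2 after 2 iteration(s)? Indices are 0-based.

v_2 = (2, 3)

v_0 = (0, 4).
v_1 = A·v_0 = (4, 3).
v_2 = A·v_1 = (2, 3).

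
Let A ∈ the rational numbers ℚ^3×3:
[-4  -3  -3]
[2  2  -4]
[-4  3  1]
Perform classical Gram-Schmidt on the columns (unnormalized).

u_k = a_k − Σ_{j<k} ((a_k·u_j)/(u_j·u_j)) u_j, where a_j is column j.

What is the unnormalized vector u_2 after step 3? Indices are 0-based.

Step 1: u_0 = a_0 = (-4, 2, -4).
Step 2: u_1 = a_1 − (1/9)·u_0 = (-23/9, 16/9, 31/9).
Step 3: u_2 = a_2 − (0)·u_0 − (18/97)·u_1 = (-245/97, -420/97, 35/97).

u_2 = (-245/97, -420/97, 35/97)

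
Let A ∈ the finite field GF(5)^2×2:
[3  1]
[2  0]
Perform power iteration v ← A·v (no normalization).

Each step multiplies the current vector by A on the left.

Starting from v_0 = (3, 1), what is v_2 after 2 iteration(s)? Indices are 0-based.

v_0 = (3, 1).
v_1 = A·v_0 = (0, 1).
v_2 = A·v_1 = (1, 0).

v_2 = (1, 0)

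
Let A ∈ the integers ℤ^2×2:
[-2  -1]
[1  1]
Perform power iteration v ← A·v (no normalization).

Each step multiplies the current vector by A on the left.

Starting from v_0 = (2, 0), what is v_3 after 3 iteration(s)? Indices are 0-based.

v_3 = (-10, 4)

v_0 = (2, 0).
v_1 = A·v_0 = (-4, 2).
v_2 = A·v_1 = (6, -2).
v_3 = A·v_2 = (-10, 4).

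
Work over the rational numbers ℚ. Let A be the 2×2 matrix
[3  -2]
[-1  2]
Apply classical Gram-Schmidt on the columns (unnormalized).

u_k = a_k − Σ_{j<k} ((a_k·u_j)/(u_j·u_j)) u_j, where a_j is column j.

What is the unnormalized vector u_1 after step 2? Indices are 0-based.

Step 1: u_0 = a_0 = (3, -1).
Step 2: u_1 = a_1 − (-4/5)·u_0 = (2/5, 6/5).

u_1 = (2/5, 6/5)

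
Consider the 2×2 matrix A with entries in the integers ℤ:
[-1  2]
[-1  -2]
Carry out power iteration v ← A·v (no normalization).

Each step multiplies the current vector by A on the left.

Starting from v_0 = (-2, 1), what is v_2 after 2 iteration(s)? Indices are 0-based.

v_0 = (-2, 1).
v_1 = A·v_0 = (4, 0).
v_2 = A·v_1 = (-4, -4).

v_2 = (-4, -4)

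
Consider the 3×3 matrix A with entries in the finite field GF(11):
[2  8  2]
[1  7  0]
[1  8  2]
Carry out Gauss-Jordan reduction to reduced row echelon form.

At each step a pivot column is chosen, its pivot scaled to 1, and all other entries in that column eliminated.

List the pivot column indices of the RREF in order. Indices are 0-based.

[1] R0 /= 2  ⇒  (1, 4, 1)
     R1 -= 1·R0  ⇒  (0, 3, 10)
     R2 -= 1·R0  ⇒  (0, 4, 1)
[2] R1 /= 3  ⇒  (0, 1, 7)
     R0 -= 4·R1  ⇒  (1, 0, 6)
     R2 -= 4·R1  ⇒  (0, 0, 6)
[3] R2 /= 6  ⇒  (0, 0, 1)
     R0 -= 6·R2  ⇒  (1, 0, 0)
     R1 -= 7·R2  ⇒  (0, 1, 0)

pivot columns: 0, 1, 2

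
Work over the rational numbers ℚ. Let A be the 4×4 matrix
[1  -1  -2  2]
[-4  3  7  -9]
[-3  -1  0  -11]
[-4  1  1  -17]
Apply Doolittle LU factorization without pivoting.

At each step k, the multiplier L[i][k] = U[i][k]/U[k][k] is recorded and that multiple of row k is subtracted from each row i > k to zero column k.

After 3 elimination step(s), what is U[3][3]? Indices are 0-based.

k=0: U[0][0]=1
  eliminate (1,0): mult=-4, new row 1: (0, -1, -1, -1); set L[1][0]=-4
  eliminate (2,0): mult=-3, new row 2: (0, -4, -6, -5); set L[2][0]=-3
  eliminate (3,0): mult=-4, new row 3: (0, -3, -7, -9); set L[3][0]=-4
k=1: U[1][1]=-1
  eliminate (2,1): mult=4, new row 2: (0, 0, -2, -1); set L[2][1]=4
  eliminate (3,1): mult=3, new row 3: (0, 0, -4, -6); set L[3][1]=3
k=2: U[2][2]=-2
  eliminate (3,2): mult=2, new row 3: (0, 0, 0, -4); set L[3][2]=2

U[3][3] = -4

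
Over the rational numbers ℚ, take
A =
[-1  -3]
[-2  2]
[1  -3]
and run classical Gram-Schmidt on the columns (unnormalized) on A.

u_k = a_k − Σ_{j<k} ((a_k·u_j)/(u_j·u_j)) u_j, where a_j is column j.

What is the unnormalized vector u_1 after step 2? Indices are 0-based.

u_1 = (-11/3, 2/3, -7/3)

Step 1: u_0 = a_0 = (-1, -2, 1).
Step 2: u_1 = a_1 − (-2/3)·u_0 = (-11/3, 2/3, -7/3).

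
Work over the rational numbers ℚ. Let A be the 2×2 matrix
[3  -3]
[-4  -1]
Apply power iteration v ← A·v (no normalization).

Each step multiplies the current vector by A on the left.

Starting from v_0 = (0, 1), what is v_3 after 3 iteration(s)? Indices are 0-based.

v_3 = (-57, 11)

v_0 = (0, 1).
v_1 = A·v_0 = (-3, -1).
v_2 = A·v_1 = (-6, 13).
v_3 = A·v_2 = (-57, 11).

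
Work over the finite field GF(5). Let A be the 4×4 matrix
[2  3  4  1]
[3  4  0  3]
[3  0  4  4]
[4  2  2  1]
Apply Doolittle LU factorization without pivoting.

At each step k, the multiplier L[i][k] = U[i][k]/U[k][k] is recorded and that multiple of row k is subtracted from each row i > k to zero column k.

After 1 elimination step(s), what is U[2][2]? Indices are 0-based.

Step 1: pivot at (0,0) is 2.
  row1 ← row1 − (4)·row0  ⇒  L[1][0]=4, U row1=(0, 2, 4, 4)
  row2 ← row2 − (4)·row0  ⇒  L[2][0]=4, U row2=(0, 3, 3, 0)
  row3 ← row3 − (2)·row0  ⇒  L[3][0]=2, U row3=(0, 1, 4, 4)

U[2][2] = 3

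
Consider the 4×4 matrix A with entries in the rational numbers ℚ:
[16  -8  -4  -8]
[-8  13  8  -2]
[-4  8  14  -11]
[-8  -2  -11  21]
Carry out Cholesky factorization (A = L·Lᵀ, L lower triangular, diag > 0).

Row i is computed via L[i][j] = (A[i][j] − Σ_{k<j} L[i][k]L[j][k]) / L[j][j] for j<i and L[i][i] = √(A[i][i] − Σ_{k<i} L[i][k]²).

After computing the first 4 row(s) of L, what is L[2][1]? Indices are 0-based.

Step 1: L[0][0] = √(16) = 4.
  L[1][0] = (-8) / L[0][0] = -2.
Step 2: L[1][1] = √(9) = 3.
  L[2][0] = (-4) / L[0][0] = -1.
  L[2][1] = (6) / L[1][1] = 2.
Step 3: L[2][2] = √(9) = 3.
  L[3][0] = (-8) / L[0][0] = -2.
  L[3][1] = (-6) / L[1][1] = -2.
  L[3][2] = (-9) / L[2][2] = -3.
Step 4: L[3][3] = √(4) = 2.

L[2][1] = 2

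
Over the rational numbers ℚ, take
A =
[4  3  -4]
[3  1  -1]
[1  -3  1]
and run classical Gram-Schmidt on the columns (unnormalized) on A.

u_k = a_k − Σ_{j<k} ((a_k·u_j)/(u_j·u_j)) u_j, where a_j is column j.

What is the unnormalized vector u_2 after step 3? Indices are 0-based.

Step 1: u_0 = a_0 = (4, 3, 1).
Step 2: u_1 = a_1 − (6/13)·u_0 = (15/13, -5/13, -45/13).
Step 3: u_2 = a_2 − (-9/13)·u_0 − (-4/7)·u_1 = (-4/7, 6/7, -2/7).

u_2 = (-4/7, 6/7, -2/7)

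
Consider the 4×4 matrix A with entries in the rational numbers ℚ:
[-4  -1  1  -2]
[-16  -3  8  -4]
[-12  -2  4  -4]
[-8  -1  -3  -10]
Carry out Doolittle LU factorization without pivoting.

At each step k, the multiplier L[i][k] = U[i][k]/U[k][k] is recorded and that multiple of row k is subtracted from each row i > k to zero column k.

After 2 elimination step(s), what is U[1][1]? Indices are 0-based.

U[1][1] = 1

Step 1: pivot at (0,0) is -4.
  row1 ← row1 − (4)·row0  ⇒  L[1][0]=4, U row1=(0, 1, 4, 4)
  row2 ← row2 − (3)·row0  ⇒  L[2][0]=3, U row2=(0, 1, 1, 2)
  row3 ← row3 − (2)·row0  ⇒  L[3][0]=2, U row3=(0, 1, -5, -6)
Step 2: pivot at (1,1) is 1.
  row2 ← row2 − (1)·row1  ⇒  L[2][1]=1, U row2=(0, 0, -3, -2)
  row3 ← row3 − (1)·row1  ⇒  L[3][1]=1, U row3=(0, 0, -9, -10)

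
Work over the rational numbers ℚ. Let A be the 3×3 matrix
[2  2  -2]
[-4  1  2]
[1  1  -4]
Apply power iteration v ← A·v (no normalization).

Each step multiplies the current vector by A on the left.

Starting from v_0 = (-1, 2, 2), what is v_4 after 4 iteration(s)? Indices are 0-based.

v_0 = (-1, 2, 2).
v_1 = A·v_0 = (-2, 10, -7).
v_2 = A·v_1 = (30, 4, 36).
v_3 = A·v_2 = (-4, -44, -110).
v_4 = A·v_3 = (124, -248, 392).

v_4 = (124, -248, 392)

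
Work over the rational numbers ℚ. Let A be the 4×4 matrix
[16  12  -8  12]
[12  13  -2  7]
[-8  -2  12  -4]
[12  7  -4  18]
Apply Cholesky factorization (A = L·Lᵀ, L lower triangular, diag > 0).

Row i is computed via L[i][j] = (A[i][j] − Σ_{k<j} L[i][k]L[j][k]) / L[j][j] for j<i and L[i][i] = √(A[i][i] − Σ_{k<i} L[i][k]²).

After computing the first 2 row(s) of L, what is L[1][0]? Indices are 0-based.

L[1][0] = 3

Step 1: L[0][0] = √(16) = 4.
  L[1][0] = (12) / L[0][0] = 3.
Step 2: L[1][1] = √(4) = 2.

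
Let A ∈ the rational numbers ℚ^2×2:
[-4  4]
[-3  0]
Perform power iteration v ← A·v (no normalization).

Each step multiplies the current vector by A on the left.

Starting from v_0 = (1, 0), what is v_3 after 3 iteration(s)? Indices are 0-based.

v_3 = (32, -12)

v_0 = (1, 0).
v_1 = A·v_0 = (-4, -3).
v_2 = A·v_1 = (4, 12).
v_3 = A·v_2 = (32, -12).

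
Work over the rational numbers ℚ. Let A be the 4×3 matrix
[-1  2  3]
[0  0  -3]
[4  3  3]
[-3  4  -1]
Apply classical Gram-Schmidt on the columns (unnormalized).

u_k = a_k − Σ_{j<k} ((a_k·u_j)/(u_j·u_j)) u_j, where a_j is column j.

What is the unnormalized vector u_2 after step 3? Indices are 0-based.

Step 1: u_0 = a_0 = (-1, 0, 4, -3).
Step 2: u_1 = a_1 − (-1/13)·u_0 = (25/13, 0, 43/13, 49/13).
Step 3: u_2 = a_2 − (6/13)·u_0 − (31/75)·u_1 = (8/3, -3, -16/75, -88/75).

u_2 = (8/3, -3, -16/75, -88/75)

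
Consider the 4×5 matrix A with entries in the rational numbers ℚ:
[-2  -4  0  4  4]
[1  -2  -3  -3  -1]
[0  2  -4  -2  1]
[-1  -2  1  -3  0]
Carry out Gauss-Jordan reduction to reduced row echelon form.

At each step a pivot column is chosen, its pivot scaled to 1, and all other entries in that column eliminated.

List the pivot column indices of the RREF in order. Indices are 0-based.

step 1: normalize row 0 (÷-2) = (1, 2, 0, -2, -2)
  row 1: subtract 1×row0 = (0, -4, -3, -1, 1)
  row 3: subtract -1×row0 = (0, 0, 1, -5, -2)
step 2: normalize row 1 (÷-4) = (0, 1, 3/4, 1/4, -1/4)
  row 0: subtract 2×row1 = (1, 0, -3/2, -5/2, -3/2)
  row 2: subtract 2×row1 = (0, 0, -11/2, -5/2, 3/2)
step 3: normalize row 2 (÷-11/2) = (0, 0, 1, 5/11, -3/11)
  row 0: subtract -3/2×row2 = (1, 0, 0, -20/11, -21/11)
  row 1: subtract 3/4×row2 = (0, 1, 0, -1/11, -1/22)
  row 3: subtract 1×row2 = (0, 0, 0, -60/11, -19/11)
step 4: normalize row 3 (÷-60/11) = (0, 0, 0, 1, 19/60)
  row 0: subtract -20/11×row3 = (1, 0, 0, 0, -4/3)
  row 1: subtract -1/11×row3 = (0, 1, 0, 0, -1/60)
  row 2: subtract 5/11×row3 = (0, 0, 1, 0, -5/12)

pivot columns: 0, 1, 2, 3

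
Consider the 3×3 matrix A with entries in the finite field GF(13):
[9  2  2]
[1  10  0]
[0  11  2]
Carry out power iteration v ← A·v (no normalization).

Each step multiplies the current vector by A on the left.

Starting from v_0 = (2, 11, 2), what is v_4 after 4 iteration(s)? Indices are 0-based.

v_0 = (2, 11, 2).
v_1 = A·v_0 = (5, 8, 8).
v_2 = A·v_1 = (12, 7, 0).
v_3 = A·v_2 = (5, 4, 12).
v_4 = A·v_3 = (12, 6, 3).

v_4 = (12, 6, 3)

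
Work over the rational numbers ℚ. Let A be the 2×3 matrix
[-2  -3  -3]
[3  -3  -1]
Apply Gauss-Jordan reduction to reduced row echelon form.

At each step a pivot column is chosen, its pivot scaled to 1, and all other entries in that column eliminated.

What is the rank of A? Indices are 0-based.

pivot(0,0)=-2: scale R0 → (1, 3/2, 3/2)
  clear (1,0): R1 −= (3)R0 → (0, -15/2, -11/2)
pivot(1,1)=-15/2: scale R1 → (0, 1, 11/15)
  clear (0,1): R0 −= (3/2)R1 → (1, 0, 2/5)

rank = 2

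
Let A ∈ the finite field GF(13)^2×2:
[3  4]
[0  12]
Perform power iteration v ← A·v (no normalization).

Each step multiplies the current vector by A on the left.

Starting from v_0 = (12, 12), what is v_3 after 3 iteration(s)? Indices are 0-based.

v_0 = (12, 12).
v_1 = A·v_0 = (6, 1).
v_2 = A·v_1 = (9, 12).
v_3 = A·v_2 = (10, 1).

v_3 = (10, 1)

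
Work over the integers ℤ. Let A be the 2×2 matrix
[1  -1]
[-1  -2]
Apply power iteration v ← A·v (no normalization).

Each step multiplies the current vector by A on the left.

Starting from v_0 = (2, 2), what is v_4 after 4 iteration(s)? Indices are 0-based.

v_0 = (2, 2).
v_1 = A·v_0 = (0, -6).
v_2 = A·v_1 = (6, 12).
v_3 = A·v_2 = (-6, -30).
v_4 = A·v_3 = (24, 66).

v_4 = (24, 66)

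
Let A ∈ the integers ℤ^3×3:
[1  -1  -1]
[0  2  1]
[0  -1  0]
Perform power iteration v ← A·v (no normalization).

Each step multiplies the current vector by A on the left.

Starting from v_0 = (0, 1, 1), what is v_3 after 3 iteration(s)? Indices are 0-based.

v_0 = (0, 1, 1).
v_1 = A·v_0 = (-2, 3, -1).
v_2 = A·v_1 = (-4, 5, -3).
v_3 = A·v_2 = (-6, 7, -5).

v_3 = (-6, 7, -5)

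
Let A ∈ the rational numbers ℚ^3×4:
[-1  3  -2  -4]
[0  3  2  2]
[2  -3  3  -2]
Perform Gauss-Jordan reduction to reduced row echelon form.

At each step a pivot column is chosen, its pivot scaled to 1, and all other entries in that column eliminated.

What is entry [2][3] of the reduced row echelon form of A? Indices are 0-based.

M[2][3] = 4

step 1: normalize row 0 (÷-1) = (1, -3, 2, 4)
  row 2: subtract 2×row0 = (0, 3, -1, -10)
step 2: normalize row 1 (÷3) = (0, 1, 2/3, 2/3)
  row 0: subtract -3×row1 = (1, 0, 4, 6)
  row 2: subtract 3×row1 = (0, 0, -3, -12)
step 3: normalize row 2 (÷-3) = (0, 0, 1, 4)
  row 0: subtract 4×row2 = (1, 0, 0, -10)
  row 1: subtract 2/3×row2 = (0, 1, 0, -2)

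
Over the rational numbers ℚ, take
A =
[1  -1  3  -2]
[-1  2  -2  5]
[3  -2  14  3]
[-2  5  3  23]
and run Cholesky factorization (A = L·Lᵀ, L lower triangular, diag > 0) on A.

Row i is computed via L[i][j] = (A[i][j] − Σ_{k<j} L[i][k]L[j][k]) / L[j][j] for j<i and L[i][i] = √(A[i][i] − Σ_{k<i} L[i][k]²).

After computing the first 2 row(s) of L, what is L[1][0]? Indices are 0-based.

L[1][0] = -1

Step 1: L[0][0] = √(1) = 1.
  L[1][0] = (-1) / L[0][0] = -1.
Step 2: L[1][1] = √(1) = 1.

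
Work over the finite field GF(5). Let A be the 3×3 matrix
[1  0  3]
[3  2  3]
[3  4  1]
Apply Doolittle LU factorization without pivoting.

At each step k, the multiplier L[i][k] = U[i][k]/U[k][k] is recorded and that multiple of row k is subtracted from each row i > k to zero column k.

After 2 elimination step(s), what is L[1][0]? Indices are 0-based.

k=0: U[0][0]=1
  eliminate (1,0): mult=3, new row 1: (0, 2, 4); set L[1][0]=3
  eliminate (2,0): mult=3, new row 2: (0, 4, 2); set L[2][0]=3
k=1: U[1][1]=2
  eliminate (2,1): mult=2, new row 2: (0, 0, 4); set L[2][1]=2

L[1][0] = 3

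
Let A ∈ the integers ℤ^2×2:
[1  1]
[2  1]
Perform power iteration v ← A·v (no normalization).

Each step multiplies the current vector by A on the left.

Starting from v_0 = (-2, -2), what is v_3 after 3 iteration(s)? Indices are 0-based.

v_0 = (-2, -2).
v_1 = A·v_0 = (-4, -6).
v_2 = A·v_1 = (-10, -14).
v_3 = A·v_2 = (-24, -34).

v_3 = (-24, -34)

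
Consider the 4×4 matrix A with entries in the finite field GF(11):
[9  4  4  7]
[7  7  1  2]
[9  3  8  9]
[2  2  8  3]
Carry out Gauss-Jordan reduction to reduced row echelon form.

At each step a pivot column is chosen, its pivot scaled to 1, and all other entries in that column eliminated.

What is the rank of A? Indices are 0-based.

rank = 4

[1] R0 /= 9  ⇒  (1, 9, 9, 2)
     R1 -= 7·R0  ⇒  (0, 10, 4, 10)
     R2 -= 9·R0  ⇒  (0, 10, 4, 2)
     R3 -= 2·R0  ⇒  (0, 6, 1, 10)
[2] R1 /= 10  ⇒  (0, 1, 7, 1)
     R0 -= 9·R1  ⇒  (1, 0, 1, 4)
     R2 -= 10·R1  ⇒  (0, 0, 0, 3)
     R3 -= 6·R1  ⇒  (0, 0, 3, 4)
[3] R2 <-> R3
[3] R2 /= 3  ⇒  (0, 0, 1, 5)
     R0 -= 1·R2  ⇒  (1, 0, 0, 10)
     R1 -= 7·R2  ⇒  (0, 1, 0, 10)
[4] R3 /= 3  ⇒  (0, 0, 0, 1)
     R0 -= 10·R3  ⇒  (1, 0, 0, 0)
     R1 -= 10·R3  ⇒  (0, 1, 0, 0)
     R2 -= 5·R3  ⇒  (0, 0, 1, 0)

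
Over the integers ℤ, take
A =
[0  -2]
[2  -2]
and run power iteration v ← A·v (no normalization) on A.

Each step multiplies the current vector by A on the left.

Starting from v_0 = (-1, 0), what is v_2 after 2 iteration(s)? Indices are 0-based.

v_2 = (4, 4)

v_0 = (-1, 0).
v_1 = A·v_0 = (0, -2).
v_2 = A·v_1 = (4, 4).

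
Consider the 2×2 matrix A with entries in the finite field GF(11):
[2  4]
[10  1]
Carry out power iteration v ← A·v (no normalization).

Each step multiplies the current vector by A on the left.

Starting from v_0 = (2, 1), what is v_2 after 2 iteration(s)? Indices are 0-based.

v_0 = (2, 1).
v_1 = A·v_0 = (8, 10).
v_2 = A·v_1 = (1, 2).

v_2 = (1, 2)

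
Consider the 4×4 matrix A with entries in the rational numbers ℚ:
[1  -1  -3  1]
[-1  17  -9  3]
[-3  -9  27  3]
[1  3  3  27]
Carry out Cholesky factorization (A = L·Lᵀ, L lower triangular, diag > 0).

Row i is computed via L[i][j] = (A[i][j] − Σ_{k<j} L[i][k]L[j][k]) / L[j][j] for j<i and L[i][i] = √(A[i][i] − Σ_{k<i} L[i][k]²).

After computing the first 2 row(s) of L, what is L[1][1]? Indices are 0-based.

L[1][1] = 4

Step 1: L[0][0] = √(1) = 1.
  L[1][0] = (-1) / L[0][0] = -1.
Step 2: L[1][1] = √(16) = 4.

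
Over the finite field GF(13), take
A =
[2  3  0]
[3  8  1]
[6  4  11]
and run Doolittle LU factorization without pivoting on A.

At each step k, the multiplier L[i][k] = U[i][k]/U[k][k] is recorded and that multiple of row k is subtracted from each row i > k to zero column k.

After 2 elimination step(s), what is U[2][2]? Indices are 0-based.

[col 0] pivot 2
  R1 -= 8*R0 → (0, 10, 1)  (L[1][0] := 8)
  R2 -= 3*R0 → (0, 8, 11)  (L[2][0] := 3)
[col 1] pivot 10
  R2 -= 6*R1 → (0, 0, 5)  (L[2][1] := 6)

U[2][2] = 5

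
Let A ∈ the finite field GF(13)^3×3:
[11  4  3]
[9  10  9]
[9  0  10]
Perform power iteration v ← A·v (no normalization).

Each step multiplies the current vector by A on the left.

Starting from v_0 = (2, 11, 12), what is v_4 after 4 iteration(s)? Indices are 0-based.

v_4 = (11, 1, 0)

v_0 = (2, 11, 12).
v_1 = A·v_0 = (11, 2, 8).
v_2 = A·v_1 = (10, 9, 10).
v_3 = A·v_2 = (7, 10, 8).
v_4 = A·v_3 = (11, 1, 0).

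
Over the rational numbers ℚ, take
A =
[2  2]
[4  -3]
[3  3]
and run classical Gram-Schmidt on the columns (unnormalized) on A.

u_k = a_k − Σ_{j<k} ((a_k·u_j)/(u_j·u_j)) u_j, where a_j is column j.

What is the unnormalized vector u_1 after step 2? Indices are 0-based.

Step 1: u_0 = a_0 = (2, 4, 3).
Step 2: u_1 = a_1 − (1/29)·u_0 = (56/29, -91/29, 84/29).

u_1 = (56/29, -91/29, 84/29)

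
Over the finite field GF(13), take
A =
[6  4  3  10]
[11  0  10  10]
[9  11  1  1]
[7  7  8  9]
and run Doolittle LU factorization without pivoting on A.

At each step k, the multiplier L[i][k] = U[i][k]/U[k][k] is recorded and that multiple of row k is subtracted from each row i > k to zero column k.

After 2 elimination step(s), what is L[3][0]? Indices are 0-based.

Step 1: pivot at (0,0) is 6.
  row1 ← row1 − (4)·row0  ⇒  L[1][0]=4, U row1=(0, 10, 11, 9)
  row2 ← row2 − (8)·row0  ⇒  L[2][0]=8, U row2=(0, 5, 3, 12)
  row3 ← row3 − (12)·row0  ⇒  L[3][0]=12, U row3=(0, 11, 11, 6)
Step 2: pivot at (1,1) is 10.
  row2 ← row2 − (7)·row1  ⇒  L[2][1]=7, U row2=(0, 0, 4, 1)
  row3 ← row3 − (5)·row1  ⇒  L[3][1]=5, U row3=(0, 0, 8, 0)

L[3][0] = 12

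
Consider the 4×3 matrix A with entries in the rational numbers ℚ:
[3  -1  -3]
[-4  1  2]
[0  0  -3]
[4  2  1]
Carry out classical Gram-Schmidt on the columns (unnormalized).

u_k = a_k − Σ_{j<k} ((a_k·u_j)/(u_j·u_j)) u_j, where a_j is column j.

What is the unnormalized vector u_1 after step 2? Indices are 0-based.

u_1 = (-44/41, 45/41, 0, 78/41)

Step 1: u_0 = a_0 = (3, -4, 0, 4).
Step 2: u_1 = a_1 − (1/41)·u_0 = (-44/41, 45/41, 0, 78/41).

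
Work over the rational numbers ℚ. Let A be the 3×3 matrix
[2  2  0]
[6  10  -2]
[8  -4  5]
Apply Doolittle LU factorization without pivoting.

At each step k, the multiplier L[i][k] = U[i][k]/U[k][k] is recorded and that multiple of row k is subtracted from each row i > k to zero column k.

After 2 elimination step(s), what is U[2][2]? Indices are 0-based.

U[2][2] = -1

k=0: U[0][0]=2
  eliminate (1,0): mult=3, new row 1: (0, 4, -2); set L[1][0]=3
  eliminate (2,0): mult=4, new row 2: (0, -12, 5); set L[2][0]=4
k=1: U[1][1]=4
  eliminate (2,1): mult=-3, new row 2: (0, 0, -1); set L[2][1]=-3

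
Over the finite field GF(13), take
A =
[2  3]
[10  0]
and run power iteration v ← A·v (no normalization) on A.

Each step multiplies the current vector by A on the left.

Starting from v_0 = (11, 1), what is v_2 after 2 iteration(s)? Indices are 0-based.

v_0 = (11, 1).
v_1 = A·v_0 = (12, 6).
v_2 = A·v_1 = (3, 3).

v_2 = (3, 3)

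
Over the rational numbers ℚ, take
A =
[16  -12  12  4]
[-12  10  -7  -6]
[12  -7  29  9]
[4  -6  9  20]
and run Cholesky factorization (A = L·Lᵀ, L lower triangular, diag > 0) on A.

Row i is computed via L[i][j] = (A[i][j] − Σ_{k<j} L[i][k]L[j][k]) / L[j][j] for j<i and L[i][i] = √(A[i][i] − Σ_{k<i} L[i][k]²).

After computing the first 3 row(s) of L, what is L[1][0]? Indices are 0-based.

Step 1: L[0][0] = √(16) = 4.
  L[1][0] = (-12) / L[0][0] = -3.
Step 2: L[1][1] = √(1) = 1.
  L[2][0] = (12) / L[0][0] = 3.
  L[2][1] = (2) / L[1][1] = 2.
Step 3: L[2][2] = √(16) = 4.

L[1][0] = -3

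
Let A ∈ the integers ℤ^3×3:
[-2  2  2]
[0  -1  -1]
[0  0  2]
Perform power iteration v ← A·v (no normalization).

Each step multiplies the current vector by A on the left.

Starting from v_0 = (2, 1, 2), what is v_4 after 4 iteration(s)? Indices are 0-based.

v_4 = (-18, -9, 32)

v_0 = (2, 1, 2).
v_1 = A·v_0 = (2, -3, 4).
v_2 = A·v_1 = (-2, -1, 8).
v_3 = A·v_2 = (18, -7, 16).
v_4 = A·v_3 = (-18, -9, 32).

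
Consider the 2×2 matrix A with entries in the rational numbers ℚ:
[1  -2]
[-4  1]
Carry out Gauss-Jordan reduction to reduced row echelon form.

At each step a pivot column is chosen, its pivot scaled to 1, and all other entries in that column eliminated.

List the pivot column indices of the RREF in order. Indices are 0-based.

[1] R0 /= 1  ⇒  (1, -2)
     R1 -= -4·R0  ⇒  (0, -7)
[2] R1 /= -7  ⇒  (0, 1)
     R0 -= -2·R1  ⇒  (1, 0)

pivot columns: 0, 1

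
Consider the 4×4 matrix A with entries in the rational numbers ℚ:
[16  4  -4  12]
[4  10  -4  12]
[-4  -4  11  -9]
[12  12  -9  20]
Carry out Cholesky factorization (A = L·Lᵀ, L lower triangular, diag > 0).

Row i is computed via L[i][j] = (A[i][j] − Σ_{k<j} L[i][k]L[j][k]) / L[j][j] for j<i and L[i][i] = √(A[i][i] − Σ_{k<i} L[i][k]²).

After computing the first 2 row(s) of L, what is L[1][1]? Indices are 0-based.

L[1][1] = 3

Step 1: L[0][0] = √(16) = 4.
  L[1][0] = (4) / L[0][0] = 1.
Step 2: L[1][1] = √(9) = 3.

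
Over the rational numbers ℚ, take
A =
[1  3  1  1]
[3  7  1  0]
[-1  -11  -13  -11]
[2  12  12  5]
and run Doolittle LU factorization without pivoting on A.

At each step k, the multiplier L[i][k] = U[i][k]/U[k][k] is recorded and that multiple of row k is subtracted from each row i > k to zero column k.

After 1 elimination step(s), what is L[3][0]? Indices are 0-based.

k=0: U[0][0]=1
  eliminate (1,0): mult=3, new row 1: (0, -2, -2, -3); set L[1][0]=3
  eliminate (2,0): mult=-1, new row 2: (0, -8, -12, -10); set L[2][0]=-1
  eliminate (3,0): mult=2, new row 3: (0, 6, 10, 3); set L[3][0]=2

L[3][0] = 2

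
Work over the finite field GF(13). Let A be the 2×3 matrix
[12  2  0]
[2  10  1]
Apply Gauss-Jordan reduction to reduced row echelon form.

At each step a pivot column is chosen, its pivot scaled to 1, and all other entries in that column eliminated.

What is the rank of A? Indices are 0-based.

rank = 2

[1] R0 /= 12  ⇒  (1, 11, 0)
     R1 -= 2·R0  ⇒  (0, 1, 1)
[2] R1 /= 1  ⇒  (0, 1, 1)
     R0 -= 11·R1  ⇒  (1, 0, 2)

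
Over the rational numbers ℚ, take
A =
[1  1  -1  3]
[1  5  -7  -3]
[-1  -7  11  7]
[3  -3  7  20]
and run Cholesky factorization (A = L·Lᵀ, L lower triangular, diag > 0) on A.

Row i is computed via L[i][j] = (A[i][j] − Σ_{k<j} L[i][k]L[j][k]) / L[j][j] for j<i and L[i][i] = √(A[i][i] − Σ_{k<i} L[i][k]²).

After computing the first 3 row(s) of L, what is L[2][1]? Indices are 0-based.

L[2][1] = -3

Step 1: L[0][0] = √(1) = 1.
  L[1][0] = (1) / L[0][0] = 1.
Step 2: L[1][1] = √(4) = 2.
  L[2][0] = (-1) / L[0][0] = -1.
  L[2][1] = (-6) / L[1][1] = -3.
Step 3: L[2][2] = √(1) = 1.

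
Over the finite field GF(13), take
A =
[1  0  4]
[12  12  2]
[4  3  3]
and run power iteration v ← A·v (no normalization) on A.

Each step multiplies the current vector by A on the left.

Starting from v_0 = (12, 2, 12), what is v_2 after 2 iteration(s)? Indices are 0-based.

v_0 = (12, 2, 12).
v_1 = A·v_0 = (8, 10, 12).
v_2 = A·v_1 = (4, 6, 7).

v_2 = (4, 6, 7)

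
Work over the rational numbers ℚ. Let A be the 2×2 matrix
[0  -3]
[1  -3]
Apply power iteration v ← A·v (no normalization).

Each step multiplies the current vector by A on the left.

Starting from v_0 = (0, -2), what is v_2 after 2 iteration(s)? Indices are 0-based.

v_2 = (-18, -12)

v_0 = (0, -2).
v_1 = A·v_0 = (6, 6).
v_2 = A·v_1 = (-18, -12).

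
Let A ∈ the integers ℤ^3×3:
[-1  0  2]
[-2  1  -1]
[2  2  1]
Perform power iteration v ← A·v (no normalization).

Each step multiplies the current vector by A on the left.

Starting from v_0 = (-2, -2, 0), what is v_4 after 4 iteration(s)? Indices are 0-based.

v_4 = (-66, 30, 96)

v_0 = (-2, -2, 0).
v_1 = A·v_0 = (2, 2, -8).
v_2 = A·v_1 = (-18, 6, 0).
v_3 = A·v_2 = (18, 42, -24).
v_4 = A·v_3 = (-66, 30, 96).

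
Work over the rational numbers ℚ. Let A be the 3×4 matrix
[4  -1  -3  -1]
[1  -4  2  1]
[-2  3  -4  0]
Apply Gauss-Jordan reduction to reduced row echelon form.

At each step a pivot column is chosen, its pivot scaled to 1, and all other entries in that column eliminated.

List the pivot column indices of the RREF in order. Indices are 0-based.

[1] R0 /= 4  ⇒  (1, -1/4, -3/4, -1/4)
     R1 -= 1·R0  ⇒  (0, -15/4, 11/4, 5/4)
     R2 -= -2·R0  ⇒  (0, 5/2, -11/2, -1/2)
[2] R1 /= -15/4  ⇒  (0, 1, -11/15, -1/3)
     R0 -= -1/4·R1  ⇒  (1, 0, -14/15, -1/3)
     R2 -= 5/2·R1  ⇒  (0, 0, -11/3, 1/3)
[3] R2 /= -11/3  ⇒  (0, 0, 1, -1/11)
     R0 -= -14/15·R2  ⇒  (1, 0, 0, -23/55)
     R1 -= -11/15·R2  ⇒  (0, 1, 0, -2/5)

pivot columns: 0, 1, 2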